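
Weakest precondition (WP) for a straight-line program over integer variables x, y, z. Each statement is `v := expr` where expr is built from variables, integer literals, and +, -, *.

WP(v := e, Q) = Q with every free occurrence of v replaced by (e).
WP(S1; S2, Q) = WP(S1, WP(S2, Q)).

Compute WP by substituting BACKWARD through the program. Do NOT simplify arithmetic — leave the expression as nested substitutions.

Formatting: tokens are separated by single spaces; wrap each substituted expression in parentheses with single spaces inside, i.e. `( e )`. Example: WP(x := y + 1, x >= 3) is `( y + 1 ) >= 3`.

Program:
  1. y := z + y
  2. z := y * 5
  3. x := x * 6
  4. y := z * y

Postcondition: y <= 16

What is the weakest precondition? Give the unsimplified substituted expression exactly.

Answer: ( ( ( z + y ) * 5 ) * ( z + y ) ) <= 16

Derivation:
post: y <= 16
stmt 4: y := z * y  -- replace 1 occurrence(s) of y with (z * y)
  => ( z * y ) <= 16
stmt 3: x := x * 6  -- replace 0 occurrence(s) of x with (x * 6)
  => ( z * y ) <= 16
stmt 2: z := y * 5  -- replace 1 occurrence(s) of z with (y * 5)
  => ( ( y * 5 ) * y ) <= 16
stmt 1: y := z + y  -- replace 2 occurrence(s) of y with (z + y)
  => ( ( ( z + y ) * 5 ) * ( z + y ) ) <= 16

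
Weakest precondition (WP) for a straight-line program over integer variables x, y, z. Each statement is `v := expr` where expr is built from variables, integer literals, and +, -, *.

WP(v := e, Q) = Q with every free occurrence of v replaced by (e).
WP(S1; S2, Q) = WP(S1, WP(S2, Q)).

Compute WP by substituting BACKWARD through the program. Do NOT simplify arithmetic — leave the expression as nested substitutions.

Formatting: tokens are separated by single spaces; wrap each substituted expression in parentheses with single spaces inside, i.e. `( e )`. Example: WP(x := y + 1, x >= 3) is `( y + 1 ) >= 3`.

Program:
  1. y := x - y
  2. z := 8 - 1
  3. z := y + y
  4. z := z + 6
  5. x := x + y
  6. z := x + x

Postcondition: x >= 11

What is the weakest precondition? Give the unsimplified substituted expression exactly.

post: x >= 11
stmt 6: z := x + x  -- replace 0 occurrence(s) of z with (x + x)
  => x >= 11
stmt 5: x := x + y  -- replace 1 occurrence(s) of x with (x + y)
  => ( x + y ) >= 11
stmt 4: z := z + 6  -- replace 0 occurrence(s) of z with (z + 6)
  => ( x + y ) >= 11
stmt 3: z := y + y  -- replace 0 occurrence(s) of z with (y + y)
  => ( x + y ) >= 11
stmt 2: z := 8 - 1  -- replace 0 occurrence(s) of z with (8 - 1)
  => ( x + y ) >= 11
stmt 1: y := x - y  -- replace 1 occurrence(s) of y with (x - y)
  => ( x + ( x - y ) ) >= 11

Answer: ( x + ( x - y ) ) >= 11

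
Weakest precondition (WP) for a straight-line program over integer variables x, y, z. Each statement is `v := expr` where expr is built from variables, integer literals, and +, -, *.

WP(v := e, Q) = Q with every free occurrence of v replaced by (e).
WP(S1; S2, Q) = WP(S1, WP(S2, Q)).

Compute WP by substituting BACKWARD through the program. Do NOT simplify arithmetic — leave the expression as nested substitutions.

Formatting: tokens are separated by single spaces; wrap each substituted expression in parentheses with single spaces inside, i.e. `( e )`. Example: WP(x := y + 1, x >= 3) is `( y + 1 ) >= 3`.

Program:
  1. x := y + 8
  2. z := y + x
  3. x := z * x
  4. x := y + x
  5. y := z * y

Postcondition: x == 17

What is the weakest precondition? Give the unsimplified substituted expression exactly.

Answer: ( y + ( ( y + ( y + 8 ) ) * ( y + 8 ) ) ) == 17

Derivation:
post: x == 17
stmt 5: y := z * y  -- replace 0 occurrence(s) of y with (z * y)
  => x == 17
stmt 4: x := y + x  -- replace 1 occurrence(s) of x with (y + x)
  => ( y + x ) == 17
stmt 3: x := z * x  -- replace 1 occurrence(s) of x with (z * x)
  => ( y + ( z * x ) ) == 17
stmt 2: z := y + x  -- replace 1 occurrence(s) of z with (y + x)
  => ( y + ( ( y + x ) * x ) ) == 17
stmt 1: x := y + 8  -- replace 2 occurrence(s) of x with (y + 8)
  => ( y + ( ( y + ( y + 8 ) ) * ( y + 8 ) ) ) == 17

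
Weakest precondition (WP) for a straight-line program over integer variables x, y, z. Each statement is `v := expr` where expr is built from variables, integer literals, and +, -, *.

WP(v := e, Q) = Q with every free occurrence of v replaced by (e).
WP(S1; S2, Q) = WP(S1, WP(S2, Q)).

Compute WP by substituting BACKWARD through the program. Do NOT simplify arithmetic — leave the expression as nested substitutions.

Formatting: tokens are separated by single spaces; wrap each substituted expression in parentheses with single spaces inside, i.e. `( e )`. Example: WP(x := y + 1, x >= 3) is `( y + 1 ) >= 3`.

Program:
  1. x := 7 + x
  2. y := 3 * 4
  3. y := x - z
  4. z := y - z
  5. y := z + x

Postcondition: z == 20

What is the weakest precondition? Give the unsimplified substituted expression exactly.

post: z == 20
stmt 5: y := z + x  -- replace 0 occurrence(s) of y with (z + x)
  => z == 20
stmt 4: z := y - z  -- replace 1 occurrence(s) of z with (y - z)
  => ( y - z ) == 20
stmt 3: y := x - z  -- replace 1 occurrence(s) of y with (x - z)
  => ( ( x - z ) - z ) == 20
stmt 2: y := 3 * 4  -- replace 0 occurrence(s) of y with (3 * 4)
  => ( ( x - z ) - z ) == 20
stmt 1: x := 7 + x  -- replace 1 occurrence(s) of x with (7 + x)
  => ( ( ( 7 + x ) - z ) - z ) == 20

Answer: ( ( ( 7 + x ) - z ) - z ) == 20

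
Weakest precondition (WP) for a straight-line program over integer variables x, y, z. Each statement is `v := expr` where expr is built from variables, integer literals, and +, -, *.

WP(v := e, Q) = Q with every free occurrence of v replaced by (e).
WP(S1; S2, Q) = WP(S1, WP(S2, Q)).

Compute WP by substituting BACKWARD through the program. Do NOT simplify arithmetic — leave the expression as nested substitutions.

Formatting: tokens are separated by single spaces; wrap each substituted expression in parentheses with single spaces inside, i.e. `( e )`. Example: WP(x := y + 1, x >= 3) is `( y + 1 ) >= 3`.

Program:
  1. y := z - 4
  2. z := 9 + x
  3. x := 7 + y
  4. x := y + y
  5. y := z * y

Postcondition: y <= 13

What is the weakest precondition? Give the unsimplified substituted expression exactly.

post: y <= 13
stmt 5: y := z * y  -- replace 1 occurrence(s) of y with (z * y)
  => ( z * y ) <= 13
stmt 4: x := y + y  -- replace 0 occurrence(s) of x with (y + y)
  => ( z * y ) <= 13
stmt 3: x := 7 + y  -- replace 0 occurrence(s) of x with (7 + y)
  => ( z * y ) <= 13
stmt 2: z := 9 + x  -- replace 1 occurrence(s) of z with (9 + x)
  => ( ( 9 + x ) * y ) <= 13
stmt 1: y := z - 4  -- replace 1 occurrence(s) of y with (z - 4)
  => ( ( 9 + x ) * ( z - 4 ) ) <= 13

Answer: ( ( 9 + x ) * ( z - 4 ) ) <= 13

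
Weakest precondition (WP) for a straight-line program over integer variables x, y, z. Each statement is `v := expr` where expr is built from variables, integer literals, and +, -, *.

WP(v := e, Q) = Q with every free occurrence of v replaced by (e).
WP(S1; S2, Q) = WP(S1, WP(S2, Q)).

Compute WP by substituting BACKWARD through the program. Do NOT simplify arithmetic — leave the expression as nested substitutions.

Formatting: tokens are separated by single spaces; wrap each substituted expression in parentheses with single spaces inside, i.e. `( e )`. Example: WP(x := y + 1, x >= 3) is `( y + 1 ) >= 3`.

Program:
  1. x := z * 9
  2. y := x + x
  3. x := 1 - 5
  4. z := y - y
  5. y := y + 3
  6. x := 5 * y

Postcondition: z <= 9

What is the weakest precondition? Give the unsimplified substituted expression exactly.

post: z <= 9
stmt 6: x := 5 * y  -- replace 0 occurrence(s) of x with (5 * y)
  => z <= 9
stmt 5: y := y + 3  -- replace 0 occurrence(s) of y with (y + 3)
  => z <= 9
stmt 4: z := y - y  -- replace 1 occurrence(s) of z with (y - y)
  => ( y - y ) <= 9
stmt 3: x := 1 - 5  -- replace 0 occurrence(s) of x with (1 - 5)
  => ( y - y ) <= 9
stmt 2: y := x + x  -- replace 2 occurrence(s) of y with (x + x)
  => ( ( x + x ) - ( x + x ) ) <= 9
stmt 1: x := z * 9  -- replace 4 occurrence(s) of x with (z * 9)
  => ( ( ( z * 9 ) + ( z * 9 ) ) - ( ( z * 9 ) + ( z * 9 ) ) ) <= 9

Answer: ( ( ( z * 9 ) + ( z * 9 ) ) - ( ( z * 9 ) + ( z * 9 ) ) ) <= 9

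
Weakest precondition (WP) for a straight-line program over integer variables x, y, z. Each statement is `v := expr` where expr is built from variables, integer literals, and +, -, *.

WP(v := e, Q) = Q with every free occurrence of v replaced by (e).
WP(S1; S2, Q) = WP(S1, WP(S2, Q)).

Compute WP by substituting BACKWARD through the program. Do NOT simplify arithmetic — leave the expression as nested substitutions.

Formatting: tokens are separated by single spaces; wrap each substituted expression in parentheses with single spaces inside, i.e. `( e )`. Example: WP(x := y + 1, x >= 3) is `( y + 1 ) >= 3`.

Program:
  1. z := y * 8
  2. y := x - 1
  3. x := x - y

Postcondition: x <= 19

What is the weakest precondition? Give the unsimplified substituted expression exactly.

post: x <= 19
stmt 3: x := x - y  -- replace 1 occurrence(s) of x with (x - y)
  => ( x - y ) <= 19
stmt 2: y := x - 1  -- replace 1 occurrence(s) of y with (x - 1)
  => ( x - ( x - 1 ) ) <= 19
stmt 1: z := y * 8  -- replace 0 occurrence(s) of z with (y * 8)
  => ( x - ( x - 1 ) ) <= 19

Answer: ( x - ( x - 1 ) ) <= 19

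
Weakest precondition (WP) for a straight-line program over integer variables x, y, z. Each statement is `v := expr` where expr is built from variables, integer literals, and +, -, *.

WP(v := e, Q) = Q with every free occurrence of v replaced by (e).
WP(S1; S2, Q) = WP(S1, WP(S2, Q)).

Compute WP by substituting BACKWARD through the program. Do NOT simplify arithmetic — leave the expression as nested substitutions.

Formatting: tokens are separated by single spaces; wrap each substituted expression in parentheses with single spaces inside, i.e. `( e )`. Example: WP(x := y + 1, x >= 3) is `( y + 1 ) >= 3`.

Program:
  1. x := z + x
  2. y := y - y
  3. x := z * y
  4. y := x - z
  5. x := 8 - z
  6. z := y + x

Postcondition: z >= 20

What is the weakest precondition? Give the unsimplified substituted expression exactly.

Answer: ( ( ( z * ( y - y ) ) - z ) + ( 8 - z ) ) >= 20

Derivation:
post: z >= 20
stmt 6: z := y + x  -- replace 1 occurrence(s) of z with (y + x)
  => ( y + x ) >= 20
stmt 5: x := 8 - z  -- replace 1 occurrence(s) of x with (8 - z)
  => ( y + ( 8 - z ) ) >= 20
stmt 4: y := x - z  -- replace 1 occurrence(s) of y with (x - z)
  => ( ( x - z ) + ( 8 - z ) ) >= 20
stmt 3: x := z * y  -- replace 1 occurrence(s) of x with (z * y)
  => ( ( ( z * y ) - z ) + ( 8 - z ) ) >= 20
stmt 2: y := y - y  -- replace 1 occurrence(s) of y with (y - y)
  => ( ( ( z * ( y - y ) ) - z ) + ( 8 - z ) ) >= 20
stmt 1: x := z + x  -- replace 0 occurrence(s) of x with (z + x)
  => ( ( ( z * ( y - y ) ) - z ) + ( 8 - z ) ) >= 20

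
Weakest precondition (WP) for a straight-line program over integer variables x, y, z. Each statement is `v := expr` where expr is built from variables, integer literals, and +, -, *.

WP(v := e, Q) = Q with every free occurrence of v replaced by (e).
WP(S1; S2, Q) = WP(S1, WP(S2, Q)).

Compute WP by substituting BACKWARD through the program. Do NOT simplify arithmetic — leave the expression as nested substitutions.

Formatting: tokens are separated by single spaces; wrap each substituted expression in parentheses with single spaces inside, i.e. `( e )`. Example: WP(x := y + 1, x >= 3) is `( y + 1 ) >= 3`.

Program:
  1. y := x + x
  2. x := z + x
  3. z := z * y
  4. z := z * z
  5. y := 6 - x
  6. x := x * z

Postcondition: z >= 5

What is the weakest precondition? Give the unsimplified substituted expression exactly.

post: z >= 5
stmt 6: x := x * z  -- replace 0 occurrence(s) of x with (x * z)
  => z >= 5
stmt 5: y := 6 - x  -- replace 0 occurrence(s) of y with (6 - x)
  => z >= 5
stmt 4: z := z * z  -- replace 1 occurrence(s) of z with (z * z)
  => ( z * z ) >= 5
stmt 3: z := z * y  -- replace 2 occurrence(s) of z with (z * y)
  => ( ( z * y ) * ( z * y ) ) >= 5
stmt 2: x := z + x  -- replace 0 occurrence(s) of x with (z + x)
  => ( ( z * y ) * ( z * y ) ) >= 5
stmt 1: y := x + x  -- replace 2 occurrence(s) of y with (x + x)
  => ( ( z * ( x + x ) ) * ( z * ( x + x ) ) ) >= 5

Answer: ( ( z * ( x + x ) ) * ( z * ( x + x ) ) ) >= 5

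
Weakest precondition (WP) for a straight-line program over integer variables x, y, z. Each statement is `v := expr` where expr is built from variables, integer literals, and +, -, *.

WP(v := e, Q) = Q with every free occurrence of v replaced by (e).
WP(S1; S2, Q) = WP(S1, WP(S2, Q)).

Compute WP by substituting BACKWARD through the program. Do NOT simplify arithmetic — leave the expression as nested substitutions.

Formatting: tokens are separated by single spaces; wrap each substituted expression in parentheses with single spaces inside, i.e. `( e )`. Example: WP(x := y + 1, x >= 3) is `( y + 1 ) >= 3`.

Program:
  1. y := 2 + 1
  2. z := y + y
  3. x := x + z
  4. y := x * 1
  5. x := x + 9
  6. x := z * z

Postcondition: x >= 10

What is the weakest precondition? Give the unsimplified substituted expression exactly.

post: x >= 10
stmt 6: x := z * z  -- replace 1 occurrence(s) of x with (z * z)
  => ( z * z ) >= 10
stmt 5: x := x + 9  -- replace 0 occurrence(s) of x with (x + 9)
  => ( z * z ) >= 10
stmt 4: y := x * 1  -- replace 0 occurrence(s) of y with (x * 1)
  => ( z * z ) >= 10
stmt 3: x := x + z  -- replace 0 occurrence(s) of x with (x + z)
  => ( z * z ) >= 10
stmt 2: z := y + y  -- replace 2 occurrence(s) of z with (y + y)
  => ( ( y + y ) * ( y + y ) ) >= 10
stmt 1: y := 2 + 1  -- replace 4 occurrence(s) of y with (2 + 1)
  => ( ( ( 2 + 1 ) + ( 2 + 1 ) ) * ( ( 2 + 1 ) + ( 2 + 1 ) ) ) >= 10

Answer: ( ( ( 2 + 1 ) + ( 2 + 1 ) ) * ( ( 2 + 1 ) + ( 2 + 1 ) ) ) >= 10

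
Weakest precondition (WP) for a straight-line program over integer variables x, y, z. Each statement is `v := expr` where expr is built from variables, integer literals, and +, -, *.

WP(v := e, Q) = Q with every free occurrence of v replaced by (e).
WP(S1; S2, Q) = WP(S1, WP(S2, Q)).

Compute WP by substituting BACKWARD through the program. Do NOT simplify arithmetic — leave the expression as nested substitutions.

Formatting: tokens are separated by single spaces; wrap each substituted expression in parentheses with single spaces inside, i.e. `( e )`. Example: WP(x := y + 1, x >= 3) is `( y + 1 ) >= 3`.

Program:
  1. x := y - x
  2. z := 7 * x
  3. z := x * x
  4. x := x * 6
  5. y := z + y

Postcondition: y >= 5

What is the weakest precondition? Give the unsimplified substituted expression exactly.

Answer: ( ( ( y - x ) * ( y - x ) ) + y ) >= 5

Derivation:
post: y >= 5
stmt 5: y := z + y  -- replace 1 occurrence(s) of y with (z + y)
  => ( z + y ) >= 5
stmt 4: x := x * 6  -- replace 0 occurrence(s) of x with (x * 6)
  => ( z + y ) >= 5
stmt 3: z := x * x  -- replace 1 occurrence(s) of z with (x * x)
  => ( ( x * x ) + y ) >= 5
stmt 2: z := 7 * x  -- replace 0 occurrence(s) of z with (7 * x)
  => ( ( x * x ) + y ) >= 5
stmt 1: x := y - x  -- replace 2 occurrence(s) of x with (y - x)
  => ( ( ( y - x ) * ( y - x ) ) + y ) >= 5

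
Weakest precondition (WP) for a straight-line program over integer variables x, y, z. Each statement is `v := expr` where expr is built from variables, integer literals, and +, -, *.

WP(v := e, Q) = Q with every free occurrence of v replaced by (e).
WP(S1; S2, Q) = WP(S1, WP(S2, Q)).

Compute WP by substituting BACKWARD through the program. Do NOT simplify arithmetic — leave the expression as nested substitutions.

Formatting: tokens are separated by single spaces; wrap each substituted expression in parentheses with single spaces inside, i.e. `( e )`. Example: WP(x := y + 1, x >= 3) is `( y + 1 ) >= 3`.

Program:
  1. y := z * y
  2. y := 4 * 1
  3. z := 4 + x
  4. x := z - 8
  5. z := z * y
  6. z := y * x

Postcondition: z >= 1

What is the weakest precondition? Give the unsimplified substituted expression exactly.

Answer: ( ( 4 * 1 ) * ( ( 4 + x ) - 8 ) ) >= 1

Derivation:
post: z >= 1
stmt 6: z := y * x  -- replace 1 occurrence(s) of z with (y * x)
  => ( y * x ) >= 1
stmt 5: z := z * y  -- replace 0 occurrence(s) of z with (z * y)
  => ( y * x ) >= 1
stmt 4: x := z - 8  -- replace 1 occurrence(s) of x with (z - 8)
  => ( y * ( z - 8 ) ) >= 1
stmt 3: z := 4 + x  -- replace 1 occurrence(s) of z with (4 + x)
  => ( y * ( ( 4 + x ) - 8 ) ) >= 1
stmt 2: y := 4 * 1  -- replace 1 occurrence(s) of y with (4 * 1)
  => ( ( 4 * 1 ) * ( ( 4 + x ) - 8 ) ) >= 1
stmt 1: y := z * y  -- replace 0 occurrence(s) of y with (z * y)
  => ( ( 4 * 1 ) * ( ( 4 + x ) - 8 ) ) >= 1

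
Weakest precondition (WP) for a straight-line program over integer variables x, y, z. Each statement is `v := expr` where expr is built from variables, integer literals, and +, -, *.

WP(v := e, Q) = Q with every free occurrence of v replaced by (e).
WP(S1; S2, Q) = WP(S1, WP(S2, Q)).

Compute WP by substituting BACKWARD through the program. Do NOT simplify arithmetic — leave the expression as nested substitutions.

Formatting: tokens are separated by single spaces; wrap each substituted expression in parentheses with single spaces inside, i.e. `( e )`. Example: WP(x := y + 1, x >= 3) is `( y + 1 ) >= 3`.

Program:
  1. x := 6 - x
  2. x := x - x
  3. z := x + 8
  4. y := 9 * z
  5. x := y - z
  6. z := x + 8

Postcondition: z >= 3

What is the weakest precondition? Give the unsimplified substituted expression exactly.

Answer: ( ( ( 9 * ( ( ( 6 - x ) - ( 6 - x ) ) + 8 ) ) - ( ( ( 6 - x ) - ( 6 - x ) ) + 8 ) ) + 8 ) >= 3

Derivation:
post: z >= 3
stmt 6: z := x + 8  -- replace 1 occurrence(s) of z with (x + 8)
  => ( x + 8 ) >= 3
stmt 5: x := y - z  -- replace 1 occurrence(s) of x with (y - z)
  => ( ( y - z ) + 8 ) >= 3
stmt 4: y := 9 * z  -- replace 1 occurrence(s) of y with (9 * z)
  => ( ( ( 9 * z ) - z ) + 8 ) >= 3
stmt 3: z := x + 8  -- replace 2 occurrence(s) of z with (x + 8)
  => ( ( ( 9 * ( x + 8 ) ) - ( x + 8 ) ) + 8 ) >= 3
stmt 2: x := x - x  -- replace 2 occurrence(s) of x with (x - x)
  => ( ( ( 9 * ( ( x - x ) + 8 ) ) - ( ( x - x ) + 8 ) ) + 8 ) >= 3
stmt 1: x := 6 - x  -- replace 4 occurrence(s) of x with (6 - x)
  => ( ( ( 9 * ( ( ( 6 - x ) - ( 6 - x ) ) + 8 ) ) - ( ( ( 6 - x ) - ( 6 - x ) ) + 8 ) ) + 8 ) >= 3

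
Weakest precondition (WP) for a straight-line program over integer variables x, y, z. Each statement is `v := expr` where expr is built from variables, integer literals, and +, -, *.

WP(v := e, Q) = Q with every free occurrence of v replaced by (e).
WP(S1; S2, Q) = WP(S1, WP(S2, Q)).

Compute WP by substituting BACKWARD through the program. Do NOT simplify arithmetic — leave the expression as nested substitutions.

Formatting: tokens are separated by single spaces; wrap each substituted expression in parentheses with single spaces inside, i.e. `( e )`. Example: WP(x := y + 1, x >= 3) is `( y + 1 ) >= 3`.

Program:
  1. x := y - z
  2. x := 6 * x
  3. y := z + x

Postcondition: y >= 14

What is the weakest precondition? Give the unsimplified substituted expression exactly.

post: y >= 14
stmt 3: y := z + x  -- replace 1 occurrence(s) of y with (z + x)
  => ( z + x ) >= 14
stmt 2: x := 6 * x  -- replace 1 occurrence(s) of x with (6 * x)
  => ( z + ( 6 * x ) ) >= 14
stmt 1: x := y - z  -- replace 1 occurrence(s) of x with (y - z)
  => ( z + ( 6 * ( y - z ) ) ) >= 14

Answer: ( z + ( 6 * ( y - z ) ) ) >= 14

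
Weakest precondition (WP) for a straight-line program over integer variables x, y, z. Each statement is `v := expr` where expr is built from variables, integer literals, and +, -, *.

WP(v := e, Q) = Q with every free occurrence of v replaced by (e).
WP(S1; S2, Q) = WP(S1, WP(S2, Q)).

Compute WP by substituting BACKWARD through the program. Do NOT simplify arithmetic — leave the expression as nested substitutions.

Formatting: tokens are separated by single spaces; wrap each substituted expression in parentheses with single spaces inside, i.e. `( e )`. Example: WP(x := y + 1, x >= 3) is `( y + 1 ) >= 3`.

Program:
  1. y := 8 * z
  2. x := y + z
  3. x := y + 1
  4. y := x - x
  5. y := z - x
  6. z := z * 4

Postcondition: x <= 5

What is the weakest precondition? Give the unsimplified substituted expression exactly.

post: x <= 5
stmt 6: z := z * 4  -- replace 0 occurrence(s) of z with (z * 4)
  => x <= 5
stmt 5: y := z - x  -- replace 0 occurrence(s) of y with (z - x)
  => x <= 5
stmt 4: y := x - x  -- replace 0 occurrence(s) of y with (x - x)
  => x <= 5
stmt 3: x := y + 1  -- replace 1 occurrence(s) of x with (y + 1)
  => ( y + 1 ) <= 5
stmt 2: x := y + z  -- replace 0 occurrence(s) of x with (y + z)
  => ( y + 1 ) <= 5
stmt 1: y := 8 * z  -- replace 1 occurrence(s) of y with (8 * z)
  => ( ( 8 * z ) + 1 ) <= 5

Answer: ( ( 8 * z ) + 1 ) <= 5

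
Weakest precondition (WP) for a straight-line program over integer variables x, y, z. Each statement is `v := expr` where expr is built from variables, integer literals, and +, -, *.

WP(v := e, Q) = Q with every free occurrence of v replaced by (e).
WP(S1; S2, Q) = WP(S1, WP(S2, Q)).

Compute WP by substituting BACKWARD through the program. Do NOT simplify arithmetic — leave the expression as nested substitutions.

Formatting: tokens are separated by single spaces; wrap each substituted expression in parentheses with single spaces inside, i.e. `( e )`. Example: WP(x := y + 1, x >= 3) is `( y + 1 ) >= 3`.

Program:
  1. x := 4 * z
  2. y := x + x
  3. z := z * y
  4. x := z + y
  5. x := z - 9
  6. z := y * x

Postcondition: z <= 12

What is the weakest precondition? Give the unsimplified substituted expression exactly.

post: z <= 12
stmt 6: z := y * x  -- replace 1 occurrence(s) of z with (y * x)
  => ( y * x ) <= 12
stmt 5: x := z - 9  -- replace 1 occurrence(s) of x with (z - 9)
  => ( y * ( z - 9 ) ) <= 12
stmt 4: x := z + y  -- replace 0 occurrence(s) of x with (z + y)
  => ( y * ( z - 9 ) ) <= 12
stmt 3: z := z * y  -- replace 1 occurrence(s) of z with (z * y)
  => ( y * ( ( z * y ) - 9 ) ) <= 12
stmt 2: y := x + x  -- replace 2 occurrence(s) of y with (x + x)
  => ( ( x + x ) * ( ( z * ( x + x ) ) - 9 ) ) <= 12
stmt 1: x := 4 * z  -- replace 4 occurrence(s) of x with (4 * z)
  => ( ( ( 4 * z ) + ( 4 * z ) ) * ( ( z * ( ( 4 * z ) + ( 4 * z ) ) ) - 9 ) ) <= 12

Answer: ( ( ( 4 * z ) + ( 4 * z ) ) * ( ( z * ( ( 4 * z ) + ( 4 * z ) ) ) - 9 ) ) <= 12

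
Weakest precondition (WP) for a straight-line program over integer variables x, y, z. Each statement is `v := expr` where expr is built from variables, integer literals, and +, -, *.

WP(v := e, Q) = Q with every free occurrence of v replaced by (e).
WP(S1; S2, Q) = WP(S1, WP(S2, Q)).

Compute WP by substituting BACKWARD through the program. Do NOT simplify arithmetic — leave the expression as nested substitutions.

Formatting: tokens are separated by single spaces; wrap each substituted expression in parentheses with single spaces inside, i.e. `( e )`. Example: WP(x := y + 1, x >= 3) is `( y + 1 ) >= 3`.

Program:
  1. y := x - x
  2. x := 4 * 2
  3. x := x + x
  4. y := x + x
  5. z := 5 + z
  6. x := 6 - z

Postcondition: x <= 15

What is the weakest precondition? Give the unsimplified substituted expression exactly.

Answer: ( 6 - ( 5 + z ) ) <= 15

Derivation:
post: x <= 15
stmt 6: x := 6 - z  -- replace 1 occurrence(s) of x with (6 - z)
  => ( 6 - z ) <= 15
stmt 5: z := 5 + z  -- replace 1 occurrence(s) of z with (5 + z)
  => ( 6 - ( 5 + z ) ) <= 15
stmt 4: y := x + x  -- replace 0 occurrence(s) of y with (x + x)
  => ( 6 - ( 5 + z ) ) <= 15
stmt 3: x := x + x  -- replace 0 occurrence(s) of x with (x + x)
  => ( 6 - ( 5 + z ) ) <= 15
stmt 2: x := 4 * 2  -- replace 0 occurrence(s) of x with (4 * 2)
  => ( 6 - ( 5 + z ) ) <= 15
stmt 1: y := x - x  -- replace 0 occurrence(s) of y with (x - x)
  => ( 6 - ( 5 + z ) ) <= 15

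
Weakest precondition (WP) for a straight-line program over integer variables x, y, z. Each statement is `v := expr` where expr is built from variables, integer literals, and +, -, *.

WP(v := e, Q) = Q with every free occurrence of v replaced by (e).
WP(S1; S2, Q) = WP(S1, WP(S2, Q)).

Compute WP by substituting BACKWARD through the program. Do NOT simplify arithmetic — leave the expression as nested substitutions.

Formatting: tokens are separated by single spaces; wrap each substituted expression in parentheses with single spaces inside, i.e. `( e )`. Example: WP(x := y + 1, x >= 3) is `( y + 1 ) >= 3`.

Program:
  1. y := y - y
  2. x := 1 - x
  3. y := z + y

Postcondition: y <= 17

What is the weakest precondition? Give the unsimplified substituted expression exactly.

Answer: ( z + ( y - y ) ) <= 17

Derivation:
post: y <= 17
stmt 3: y := z + y  -- replace 1 occurrence(s) of y with (z + y)
  => ( z + y ) <= 17
stmt 2: x := 1 - x  -- replace 0 occurrence(s) of x with (1 - x)
  => ( z + y ) <= 17
stmt 1: y := y - y  -- replace 1 occurrence(s) of y with (y - y)
  => ( z + ( y - y ) ) <= 17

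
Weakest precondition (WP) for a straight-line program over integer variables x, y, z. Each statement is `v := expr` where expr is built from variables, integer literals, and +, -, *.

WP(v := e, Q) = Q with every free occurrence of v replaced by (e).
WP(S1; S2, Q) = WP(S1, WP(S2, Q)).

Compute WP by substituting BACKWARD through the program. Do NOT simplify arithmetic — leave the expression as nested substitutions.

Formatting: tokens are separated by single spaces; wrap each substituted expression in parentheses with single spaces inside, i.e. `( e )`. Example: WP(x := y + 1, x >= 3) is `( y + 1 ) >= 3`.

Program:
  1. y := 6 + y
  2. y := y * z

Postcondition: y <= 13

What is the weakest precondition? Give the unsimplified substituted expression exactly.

post: y <= 13
stmt 2: y := y * z  -- replace 1 occurrence(s) of y with (y * z)
  => ( y * z ) <= 13
stmt 1: y := 6 + y  -- replace 1 occurrence(s) of y with (6 + y)
  => ( ( 6 + y ) * z ) <= 13

Answer: ( ( 6 + y ) * z ) <= 13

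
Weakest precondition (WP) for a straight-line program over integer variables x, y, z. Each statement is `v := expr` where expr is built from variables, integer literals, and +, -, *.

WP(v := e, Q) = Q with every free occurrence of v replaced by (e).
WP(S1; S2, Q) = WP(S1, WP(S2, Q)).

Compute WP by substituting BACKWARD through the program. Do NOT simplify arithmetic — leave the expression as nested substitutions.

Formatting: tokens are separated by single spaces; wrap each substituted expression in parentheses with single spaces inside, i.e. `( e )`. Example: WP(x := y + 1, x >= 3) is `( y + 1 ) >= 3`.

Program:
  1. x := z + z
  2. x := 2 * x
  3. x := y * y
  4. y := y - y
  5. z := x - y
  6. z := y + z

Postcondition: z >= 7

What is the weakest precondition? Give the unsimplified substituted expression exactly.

Answer: ( ( y - y ) + ( ( y * y ) - ( y - y ) ) ) >= 7

Derivation:
post: z >= 7
stmt 6: z := y + z  -- replace 1 occurrence(s) of z with (y + z)
  => ( y + z ) >= 7
stmt 5: z := x - y  -- replace 1 occurrence(s) of z with (x - y)
  => ( y + ( x - y ) ) >= 7
stmt 4: y := y - y  -- replace 2 occurrence(s) of y with (y - y)
  => ( ( y - y ) + ( x - ( y - y ) ) ) >= 7
stmt 3: x := y * y  -- replace 1 occurrence(s) of x with (y * y)
  => ( ( y - y ) + ( ( y * y ) - ( y - y ) ) ) >= 7
stmt 2: x := 2 * x  -- replace 0 occurrence(s) of x with (2 * x)
  => ( ( y - y ) + ( ( y * y ) - ( y - y ) ) ) >= 7
stmt 1: x := z + z  -- replace 0 occurrence(s) of x with (z + z)
  => ( ( y - y ) + ( ( y * y ) - ( y - y ) ) ) >= 7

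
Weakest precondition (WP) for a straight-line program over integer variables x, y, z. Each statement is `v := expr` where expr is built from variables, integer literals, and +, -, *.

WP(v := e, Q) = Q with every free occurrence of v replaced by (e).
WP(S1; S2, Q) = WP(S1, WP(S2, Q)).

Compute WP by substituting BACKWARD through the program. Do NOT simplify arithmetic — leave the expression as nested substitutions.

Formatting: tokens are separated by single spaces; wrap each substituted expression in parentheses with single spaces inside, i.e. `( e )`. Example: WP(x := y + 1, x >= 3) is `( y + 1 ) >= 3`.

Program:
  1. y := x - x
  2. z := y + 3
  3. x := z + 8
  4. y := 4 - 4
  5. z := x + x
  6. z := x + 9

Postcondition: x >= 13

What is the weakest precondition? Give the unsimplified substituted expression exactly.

Answer: ( ( ( x - x ) + 3 ) + 8 ) >= 13

Derivation:
post: x >= 13
stmt 6: z := x + 9  -- replace 0 occurrence(s) of z with (x + 9)
  => x >= 13
stmt 5: z := x + x  -- replace 0 occurrence(s) of z with (x + x)
  => x >= 13
stmt 4: y := 4 - 4  -- replace 0 occurrence(s) of y with (4 - 4)
  => x >= 13
stmt 3: x := z + 8  -- replace 1 occurrence(s) of x with (z + 8)
  => ( z + 8 ) >= 13
stmt 2: z := y + 3  -- replace 1 occurrence(s) of z with (y + 3)
  => ( ( y + 3 ) + 8 ) >= 13
stmt 1: y := x - x  -- replace 1 occurrence(s) of y with (x - x)
  => ( ( ( x - x ) + 3 ) + 8 ) >= 13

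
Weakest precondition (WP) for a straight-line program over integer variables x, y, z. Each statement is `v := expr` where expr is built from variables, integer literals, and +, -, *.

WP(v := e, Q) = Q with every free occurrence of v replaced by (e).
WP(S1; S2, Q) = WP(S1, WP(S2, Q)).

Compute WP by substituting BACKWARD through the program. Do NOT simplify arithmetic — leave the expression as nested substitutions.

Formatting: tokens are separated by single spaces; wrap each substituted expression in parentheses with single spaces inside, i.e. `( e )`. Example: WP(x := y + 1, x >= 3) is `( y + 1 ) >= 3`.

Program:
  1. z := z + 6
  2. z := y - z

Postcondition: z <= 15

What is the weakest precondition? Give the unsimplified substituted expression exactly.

post: z <= 15
stmt 2: z := y - z  -- replace 1 occurrence(s) of z with (y - z)
  => ( y - z ) <= 15
stmt 1: z := z + 6  -- replace 1 occurrence(s) of z with (z + 6)
  => ( y - ( z + 6 ) ) <= 15

Answer: ( y - ( z + 6 ) ) <= 15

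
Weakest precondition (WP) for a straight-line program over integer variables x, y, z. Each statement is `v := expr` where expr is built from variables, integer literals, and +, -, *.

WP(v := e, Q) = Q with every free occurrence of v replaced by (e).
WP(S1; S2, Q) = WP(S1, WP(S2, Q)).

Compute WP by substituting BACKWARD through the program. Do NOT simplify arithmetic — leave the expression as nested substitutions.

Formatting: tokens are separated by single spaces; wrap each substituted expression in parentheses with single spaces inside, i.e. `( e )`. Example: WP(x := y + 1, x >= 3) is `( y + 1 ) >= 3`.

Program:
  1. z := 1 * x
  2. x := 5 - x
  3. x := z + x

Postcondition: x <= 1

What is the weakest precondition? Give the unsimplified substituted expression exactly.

Answer: ( ( 1 * x ) + ( 5 - x ) ) <= 1

Derivation:
post: x <= 1
stmt 3: x := z + x  -- replace 1 occurrence(s) of x with (z + x)
  => ( z + x ) <= 1
stmt 2: x := 5 - x  -- replace 1 occurrence(s) of x with (5 - x)
  => ( z + ( 5 - x ) ) <= 1
stmt 1: z := 1 * x  -- replace 1 occurrence(s) of z with (1 * x)
  => ( ( 1 * x ) + ( 5 - x ) ) <= 1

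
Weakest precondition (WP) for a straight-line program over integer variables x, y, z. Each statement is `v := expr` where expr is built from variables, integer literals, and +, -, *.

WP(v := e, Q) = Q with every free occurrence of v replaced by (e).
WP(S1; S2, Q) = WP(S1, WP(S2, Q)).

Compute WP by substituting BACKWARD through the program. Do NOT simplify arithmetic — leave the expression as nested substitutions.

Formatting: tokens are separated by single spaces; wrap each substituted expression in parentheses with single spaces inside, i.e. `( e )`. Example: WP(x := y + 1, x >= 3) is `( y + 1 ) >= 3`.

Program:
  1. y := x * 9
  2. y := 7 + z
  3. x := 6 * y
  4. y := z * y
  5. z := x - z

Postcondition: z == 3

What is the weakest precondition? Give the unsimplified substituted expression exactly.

post: z == 3
stmt 5: z := x - z  -- replace 1 occurrence(s) of z with (x - z)
  => ( x - z ) == 3
stmt 4: y := z * y  -- replace 0 occurrence(s) of y with (z * y)
  => ( x - z ) == 3
stmt 3: x := 6 * y  -- replace 1 occurrence(s) of x with (6 * y)
  => ( ( 6 * y ) - z ) == 3
stmt 2: y := 7 + z  -- replace 1 occurrence(s) of y with (7 + z)
  => ( ( 6 * ( 7 + z ) ) - z ) == 3
stmt 1: y := x * 9  -- replace 0 occurrence(s) of y with (x * 9)
  => ( ( 6 * ( 7 + z ) ) - z ) == 3

Answer: ( ( 6 * ( 7 + z ) ) - z ) == 3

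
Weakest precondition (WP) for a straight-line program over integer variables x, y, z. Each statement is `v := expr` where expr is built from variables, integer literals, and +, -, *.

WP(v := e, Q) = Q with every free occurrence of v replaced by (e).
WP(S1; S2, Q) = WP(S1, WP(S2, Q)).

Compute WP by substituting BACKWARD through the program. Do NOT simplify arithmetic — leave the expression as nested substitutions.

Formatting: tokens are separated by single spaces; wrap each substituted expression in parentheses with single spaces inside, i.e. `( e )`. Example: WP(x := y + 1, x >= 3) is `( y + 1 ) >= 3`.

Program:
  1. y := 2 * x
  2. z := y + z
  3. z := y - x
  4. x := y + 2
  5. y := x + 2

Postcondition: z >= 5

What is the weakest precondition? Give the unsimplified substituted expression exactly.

Answer: ( ( 2 * x ) - x ) >= 5

Derivation:
post: z >= 5
stmt 5: y := x + 2  -- replace 0 occurrence(s) of y with (x + 2)
  => z >= 5
stmt 4: x := y + 2  -- replace 0 occurrence(s) of x with (y + 2)
  => z >= 5
stmt 3: z := y - x  -- replace 1 occurrence(s) of z with (y - x)
  => ( y - x ) >= 5
stmt 2: z := y + z  -- replace 0 occurrence(s) of z with (y + z)
  => ( y - x ) >= 5
stmt 1: y := 2 * x  -- replace 1 occurrence(s) of y with (2 * x)
  => ( ( 2 * x ) - x ) >= 5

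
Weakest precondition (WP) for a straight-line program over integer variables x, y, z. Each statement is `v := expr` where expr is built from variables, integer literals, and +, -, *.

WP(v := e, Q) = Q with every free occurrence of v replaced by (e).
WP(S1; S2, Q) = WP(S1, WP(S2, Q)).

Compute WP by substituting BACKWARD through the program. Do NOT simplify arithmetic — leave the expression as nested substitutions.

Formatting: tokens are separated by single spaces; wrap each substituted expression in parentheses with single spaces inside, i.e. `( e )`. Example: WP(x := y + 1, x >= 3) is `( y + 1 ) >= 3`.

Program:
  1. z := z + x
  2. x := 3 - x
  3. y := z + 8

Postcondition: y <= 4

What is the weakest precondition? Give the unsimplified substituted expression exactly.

Answer: ( ( z + x ) + 8 ) <= 4

Derivation:
post: y <= 4
stmt 3: y := z + 8  -- replace 1 occurrence(s) of y with (z + 8)
  => ( z + 8 ) <= 4
stmt 2: x := 3 - x  -- replace 0 occurrence(s) of x with (3 - x)
  => ( z + 8 ) <= 4
stmt 1: z := z + x  -- replace 1 occurrence(s) of z with (z + x)
  => ( ( z + x ) + 8 ) <= 4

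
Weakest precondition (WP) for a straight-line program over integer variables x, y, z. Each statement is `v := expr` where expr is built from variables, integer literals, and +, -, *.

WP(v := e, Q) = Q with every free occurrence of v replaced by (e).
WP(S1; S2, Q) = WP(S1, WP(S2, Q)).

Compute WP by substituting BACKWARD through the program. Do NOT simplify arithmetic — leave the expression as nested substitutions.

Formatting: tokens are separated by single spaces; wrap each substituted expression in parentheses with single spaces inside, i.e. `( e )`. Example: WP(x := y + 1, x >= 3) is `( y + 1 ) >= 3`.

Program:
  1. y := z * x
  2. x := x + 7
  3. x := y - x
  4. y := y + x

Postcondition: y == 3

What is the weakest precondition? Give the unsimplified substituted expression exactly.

Answer: ( ( z * x ) + ( ( z * x ) - ( x + 7 ) ) ) == 3

Derivation:
post: y == 3
stmt 4: y := y + x  -- replace 1 occurrence(s) of y with (y + x)
  => ( y + x ) == 3
stmt 3: x := y - x  -- replace 1 occurrence(s) of x with (y - x)
  => ( y + ( y - x ) ) == 3
stmt 2: x := x + 7  -- replace 1 occurrence(s) of x with (x + 7)
  => ( y + ( y - ( x + 7 ) ) ) == 3
stmt 1: y := z * x  -- replace 2 occurrence(s) of y with (z * x)
  => ( ( z * x ) + ( ( z * x ) - ( x + 7 ) ) ) == 3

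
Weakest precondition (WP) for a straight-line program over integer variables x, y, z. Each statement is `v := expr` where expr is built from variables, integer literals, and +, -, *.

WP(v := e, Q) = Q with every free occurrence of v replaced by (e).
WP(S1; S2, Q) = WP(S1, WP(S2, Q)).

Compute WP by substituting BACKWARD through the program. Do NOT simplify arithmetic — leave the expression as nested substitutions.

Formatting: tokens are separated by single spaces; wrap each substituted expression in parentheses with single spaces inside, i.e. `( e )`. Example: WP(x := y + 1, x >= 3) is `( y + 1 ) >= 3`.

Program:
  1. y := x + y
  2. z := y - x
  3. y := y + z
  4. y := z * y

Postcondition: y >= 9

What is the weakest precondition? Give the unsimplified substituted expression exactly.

post: y >= 9
stmt 4: y := z * y  -- replace 1 occurrence(s) of y with (z * y)
  => ( z * y ) >= 9
stmt 3: y := y + z  -- replace 1 occurrence(s) of y with (y + z)
  => ( z * ( y + z ) ) >= 9
stmt 2: z := y - x  -- replace 2 occurrence(s) of z with (y - x)
  => ( ( y - x ) * ( y + ( y - x ) ) ) >= 9
stmt 1: y := x + y  -- replace 3 occurrence(s) of y with (x + y)
  => ( ( ( x + y ) - x ) * ( ( x + y ) + ( ( x + y ) - x ) ) ) >= 9

Answer: ( ( ( x + y ) - x ) * ( ( x + y ) + ( ( x + y ) - x ) ) ) >= 9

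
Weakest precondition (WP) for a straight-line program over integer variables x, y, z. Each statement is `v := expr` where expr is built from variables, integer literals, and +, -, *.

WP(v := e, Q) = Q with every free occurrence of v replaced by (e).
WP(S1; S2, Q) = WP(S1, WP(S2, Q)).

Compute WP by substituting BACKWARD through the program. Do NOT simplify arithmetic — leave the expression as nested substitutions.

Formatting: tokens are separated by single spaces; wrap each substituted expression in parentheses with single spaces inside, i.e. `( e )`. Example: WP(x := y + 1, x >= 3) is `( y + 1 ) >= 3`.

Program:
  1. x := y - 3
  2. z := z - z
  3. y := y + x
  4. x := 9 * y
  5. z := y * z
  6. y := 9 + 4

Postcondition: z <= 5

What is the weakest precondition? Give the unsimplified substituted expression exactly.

Answer: ( ( y + ( y - 3 ) ) * ( z - z ) ) <= 5

Derivation:
post: z <= 5
stmt 6: y := 9 + 4  -- replace 0 occurrence(s) of y with (9 + 4)
  => z <= 5
stmt 5: z := y * z  -- replace 1 occurrence(s) of z with (y * z)
  => ( y * z ) <= 5
stmt 4: x := 9 * y  -- replace 0 occurrence(s) of x with (9 * y)
  => ( y * z ) <= 5
stmt 3: y := y + x  -- replace 1 occurrence(s) of y with (y + x)
  => ( ( y + x ) * z ) <= 5
stmt 2: z := z - z  -- replace 1 occurrence(s) of z with (z - z)
  => ( ( y + x ) * ( z - z ) ) <= 5
stmt 1: x := y - 3  -- replace 1 occurrence(s) of x with (y - 3)
  => ( ( y + ( y - 3 ) ) * ( z - z ) ) <= 5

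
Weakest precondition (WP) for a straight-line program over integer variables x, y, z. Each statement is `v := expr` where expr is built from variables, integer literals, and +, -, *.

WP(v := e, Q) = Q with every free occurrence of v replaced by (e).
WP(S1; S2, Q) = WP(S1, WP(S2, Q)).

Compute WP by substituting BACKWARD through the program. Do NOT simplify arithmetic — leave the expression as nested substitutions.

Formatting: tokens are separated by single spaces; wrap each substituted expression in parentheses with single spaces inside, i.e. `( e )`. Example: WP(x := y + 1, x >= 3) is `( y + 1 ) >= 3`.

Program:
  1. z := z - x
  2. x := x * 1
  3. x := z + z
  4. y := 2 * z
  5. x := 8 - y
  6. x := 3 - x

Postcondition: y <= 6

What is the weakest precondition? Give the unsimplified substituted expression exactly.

post: y <= 6
stmt 6: x := 3 - x  -- replace 0 occurrence(s) of x with (3 - x)
  => y <= 6
stmt 5: x := 8 - y  -- replace 0 occurrence(s) of x with (8 - y)
  => y <= 6
stmt 4: y := 2 * z  -- replace 1 occurrence(s) of y with (2 * z)
  => ( 2 * z ) <= 6
stmt 3: x := z + z  -- replace 0 occurrence(s) of x with (z + z)
  => ( 2 * z ) <= 6
stmt 2: x := x * 1  -- replace 0 occurrence(s) of x with (x * 1)
  => ( 2 * z ) <= 6
stmt 1: z := z - x  -- replace 1 occurrence(s) of z with (z - x)
  => ( 2 * ( z - x ) ) <= 6

Answer: ( 2 * ( z - x ) ) <= 6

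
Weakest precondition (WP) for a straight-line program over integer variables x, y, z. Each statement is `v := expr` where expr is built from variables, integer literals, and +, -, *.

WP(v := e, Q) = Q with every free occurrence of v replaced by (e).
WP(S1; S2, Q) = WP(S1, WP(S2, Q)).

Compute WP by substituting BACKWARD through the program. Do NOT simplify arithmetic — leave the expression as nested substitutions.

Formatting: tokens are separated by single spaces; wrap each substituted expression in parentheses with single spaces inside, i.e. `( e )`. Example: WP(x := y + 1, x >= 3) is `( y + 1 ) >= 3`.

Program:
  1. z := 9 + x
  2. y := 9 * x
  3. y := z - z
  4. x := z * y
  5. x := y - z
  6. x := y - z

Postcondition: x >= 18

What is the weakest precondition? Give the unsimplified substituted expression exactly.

post: x >= 18
stmt 6: x := y - z  -- replace 1 occurrence(s) of x with (y - z)
  => ( y - z ) >= 18
stmt 5: x := y - z  -- replace 0 occurrence(s) of x with (y - z)
  => ( y - z ) >= 18
stmt 4: x := z * y  -- replace 0 occurrence(s) of x with (z * y)
  => ( y - z ) >= 18
stmt 3: y := z - z  -- replace 1 occurrence(s) of y with (z - z)
  => ( ( z - z ) - z ) >= 18
stmt 2: y := 9 * x  -- replace 0 occurrence(s) of y with (9 * x)
  => ( ( z - z ) - z ) >= 18
stmt 1: z := 9 + x  -- replace 3 occurrence(s) of z with (9 + x)
  => ( ( ( 9 + x ) - ( 9 + x ) ) - ( 9 + x ) ) >= 18

Answer: ( ( ( 9 + x ) - ( 9 + x ) ) - ( 9 + x ) ) >= 18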